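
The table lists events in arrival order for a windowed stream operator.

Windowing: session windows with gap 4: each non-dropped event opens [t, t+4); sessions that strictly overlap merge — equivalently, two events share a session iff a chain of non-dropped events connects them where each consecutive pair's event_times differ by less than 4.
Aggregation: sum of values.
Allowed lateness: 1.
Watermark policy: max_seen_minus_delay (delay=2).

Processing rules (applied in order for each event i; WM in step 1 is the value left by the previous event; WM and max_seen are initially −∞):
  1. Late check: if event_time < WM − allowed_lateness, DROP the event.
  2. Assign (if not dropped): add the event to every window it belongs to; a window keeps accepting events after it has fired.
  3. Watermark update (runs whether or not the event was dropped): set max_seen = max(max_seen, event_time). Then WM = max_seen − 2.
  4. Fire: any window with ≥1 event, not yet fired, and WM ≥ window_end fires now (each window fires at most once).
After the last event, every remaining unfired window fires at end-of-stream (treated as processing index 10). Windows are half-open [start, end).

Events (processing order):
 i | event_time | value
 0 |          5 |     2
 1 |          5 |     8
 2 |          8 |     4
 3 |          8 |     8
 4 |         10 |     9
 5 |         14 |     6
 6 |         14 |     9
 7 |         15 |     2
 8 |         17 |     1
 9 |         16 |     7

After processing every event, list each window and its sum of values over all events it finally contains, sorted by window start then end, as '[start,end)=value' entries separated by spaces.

[5,14)=31 [14,21)=25

i=0 t=5 v=2: → [5,9); WM=3
i=1 t=5 v=8: → [5,9); WM=3
i=2 t=8 v=4: → [5,12); WM=6
i=3 t=8 v=8: → [5,12); WM=6
i=4 t=10 v=9: → [5,14); WM=8
i=5 t=14 v=6: → [14,18); WM=12
i=6 t=14 v=9: → [14,18); WM=12
i=7 t=15 v=2: → [14,19); WM=13
i=8 t=17 v=1: → [14,21); WM=15
i=9 t=16 v=7: → [14,21); WM=15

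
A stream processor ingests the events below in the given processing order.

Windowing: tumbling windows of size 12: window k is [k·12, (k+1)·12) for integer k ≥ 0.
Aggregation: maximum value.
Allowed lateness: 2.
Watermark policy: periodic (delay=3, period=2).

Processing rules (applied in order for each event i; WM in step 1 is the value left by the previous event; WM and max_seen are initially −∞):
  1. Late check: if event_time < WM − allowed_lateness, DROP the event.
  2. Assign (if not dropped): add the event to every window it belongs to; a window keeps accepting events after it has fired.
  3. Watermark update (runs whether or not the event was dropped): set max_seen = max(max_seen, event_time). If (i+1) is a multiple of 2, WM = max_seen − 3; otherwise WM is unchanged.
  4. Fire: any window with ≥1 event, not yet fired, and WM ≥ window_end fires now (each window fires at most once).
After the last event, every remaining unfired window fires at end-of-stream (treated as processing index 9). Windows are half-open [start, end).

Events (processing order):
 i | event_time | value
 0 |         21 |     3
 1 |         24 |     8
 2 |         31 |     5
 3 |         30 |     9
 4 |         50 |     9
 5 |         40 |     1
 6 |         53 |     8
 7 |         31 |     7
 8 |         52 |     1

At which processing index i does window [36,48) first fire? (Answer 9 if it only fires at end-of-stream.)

7

i=0 t=21 v=3: → [12,24); WM=−∞
i=1 t=24 v=8: → [24,36); WM=21
i=2 t=31 v=5: → [24,36); WM=21
i=3 t=30 v=9: → [24,36); WM=28; [12,24) fires=3
i=4 t=50 v=9: → [48,60); WM=28
i=5 t=40 v=1: → [36,48); WM=47; [24,36) fires=9
i=6 t=53 v=8: → [48,60); WM=47
i=7 t=31 v=7: DROP (t<47-2); WM=50; [36,48) fires=1
i=8 t=52 v=1: → [48,60); WM=50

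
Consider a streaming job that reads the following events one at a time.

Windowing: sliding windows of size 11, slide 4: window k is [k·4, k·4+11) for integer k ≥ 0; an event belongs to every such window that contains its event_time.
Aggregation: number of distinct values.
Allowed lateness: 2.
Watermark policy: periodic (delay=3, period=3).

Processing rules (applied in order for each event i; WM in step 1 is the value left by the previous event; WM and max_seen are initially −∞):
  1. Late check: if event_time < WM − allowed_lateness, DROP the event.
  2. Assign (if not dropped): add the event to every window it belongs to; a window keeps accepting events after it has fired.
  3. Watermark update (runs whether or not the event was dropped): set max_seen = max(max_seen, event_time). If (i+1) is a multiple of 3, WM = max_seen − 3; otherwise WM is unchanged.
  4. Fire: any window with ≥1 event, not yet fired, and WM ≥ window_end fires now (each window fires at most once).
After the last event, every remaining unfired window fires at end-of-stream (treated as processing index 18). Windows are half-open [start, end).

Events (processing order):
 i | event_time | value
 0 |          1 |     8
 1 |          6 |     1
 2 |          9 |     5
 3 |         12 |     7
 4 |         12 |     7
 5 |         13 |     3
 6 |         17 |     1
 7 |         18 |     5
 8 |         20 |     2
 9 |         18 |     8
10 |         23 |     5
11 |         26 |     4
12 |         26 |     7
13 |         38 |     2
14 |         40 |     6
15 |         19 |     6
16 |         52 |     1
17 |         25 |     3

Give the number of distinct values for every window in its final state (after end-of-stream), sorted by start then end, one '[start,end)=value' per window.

i=0 t=1 v=8: → [0,11); WM=−∞
i=1 t=6 v=1: → [4,15),[0,11); WM=−∞
i=2 t=9 v=5: → [8,19),[4,15),[0,11); WM=6
i=3 t=12 v=7: → [12,23),[8,19),[4,15); WM=6
i=4 t=12 v=7: → [12,23),[8,19),[4,15); WM=6
i=5 t=13 v=3: → [12,23),[8,19),[4,15); WM=10
i=6 t=17 v=1: → [16,27),[12,23),[8,19); WM=10
i=7 t=18 v=5: → [16,27),[12,23),[8,19); WM=10
i=8 t=20 v=2: → [20,31),[16,27),[12,23); WM=17; [0,11) fires=3 [4,15) fires=4
i=9 t=18 v=8: → [16,27),[12,23),[8,19); WM=17
i=10 t=23 v=5: → [20,31),[16,27); WM=17
i=11 t=26 v=4: → [24,35),[20,31),[16,27); WM=23; [8,19) fires=5 [12,23) fires=6
i=12 t=26 v=7: → [24,35),[20,31),[16,27); WM=23
i=13 t=38 v=2: → [36,47),[32,43),[28,39); WM=23
i=14 t=40 v=6: → [40,51),[36,47),[32,43); WM=37; [16,27) fires=6 [20,31) fires=4 [24,35) fires=2
i=15 t=19 v=6: DROP (t<37-2); WM=37
i=16 t=52 v=1: → [52,63),[48,59),[44,55); WM=37
i=17 t=25 v=3: DROP (t<37-2); WM=49; [28,39) fires=1 [32,43) fires=2 [36,47) fires=2

[0,11)=3 [4,15)=4 [8,19)=5 [12,23)=6 [16,27)=6 [20,31)=4 [24,35)=2 [28,39)=1 [32,43)=2 [36,47)=2 [40,51)=1 [44,55)=1 [48,59)=1 [52,63)=1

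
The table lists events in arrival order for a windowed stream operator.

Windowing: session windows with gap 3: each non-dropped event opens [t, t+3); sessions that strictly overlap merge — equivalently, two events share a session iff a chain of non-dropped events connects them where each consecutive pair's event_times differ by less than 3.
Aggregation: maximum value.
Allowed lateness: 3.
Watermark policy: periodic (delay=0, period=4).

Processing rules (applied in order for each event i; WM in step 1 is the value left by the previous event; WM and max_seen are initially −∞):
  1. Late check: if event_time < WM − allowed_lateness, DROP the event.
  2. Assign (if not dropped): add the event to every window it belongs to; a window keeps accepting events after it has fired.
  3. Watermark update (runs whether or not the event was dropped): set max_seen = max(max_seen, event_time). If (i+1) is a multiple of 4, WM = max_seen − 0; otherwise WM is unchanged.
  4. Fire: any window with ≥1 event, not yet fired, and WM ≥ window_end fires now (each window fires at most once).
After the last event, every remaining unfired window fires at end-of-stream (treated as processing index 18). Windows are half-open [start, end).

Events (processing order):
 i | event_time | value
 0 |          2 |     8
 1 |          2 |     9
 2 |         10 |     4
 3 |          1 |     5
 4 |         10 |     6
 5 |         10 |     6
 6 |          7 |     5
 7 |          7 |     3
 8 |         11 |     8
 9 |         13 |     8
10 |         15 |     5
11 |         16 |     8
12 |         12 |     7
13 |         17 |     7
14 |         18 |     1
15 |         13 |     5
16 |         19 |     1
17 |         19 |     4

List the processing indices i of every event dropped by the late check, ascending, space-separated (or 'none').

12

i=0 t=2 v=8: → [2,5); WM=−∞
i=1 t=2 v=9: → [2,5); WM=−∞
i=2 t=10 v=4: → [10,13); WM=−∞
i=3 t=1 v=5: → [1,5); WM=10
i=4 t=10 v=6: → [10,13); WM=10
i=5 t=10 v=6: → [10,13); WM=10
i=6 t=7 v=5: → [7,10); WM=10
i=7 t=7 v=3: → [7,10); WM=10
i=8 t=11 v=8: → [10,14); WM=10
i=9 t=13 v=8: → [10,16); WM=10
i=10 t=15 v=5: → [10,18); WM=10
i=11 t=16 v=8: → [10,19); WM=16
i=12 t=12 v=7: DROP (t<16-3); WM=16
i=13 t=17 v=7: → [10,20); WM=16
i=14 t=18 v=1: → [10,21); WM=16
i=15 t=13 v=5: → [10,21); WM=18
i=16 t=19 v=1: → [10,22); WM=18
i=17 t=19 v=4: → [10,22); WM=18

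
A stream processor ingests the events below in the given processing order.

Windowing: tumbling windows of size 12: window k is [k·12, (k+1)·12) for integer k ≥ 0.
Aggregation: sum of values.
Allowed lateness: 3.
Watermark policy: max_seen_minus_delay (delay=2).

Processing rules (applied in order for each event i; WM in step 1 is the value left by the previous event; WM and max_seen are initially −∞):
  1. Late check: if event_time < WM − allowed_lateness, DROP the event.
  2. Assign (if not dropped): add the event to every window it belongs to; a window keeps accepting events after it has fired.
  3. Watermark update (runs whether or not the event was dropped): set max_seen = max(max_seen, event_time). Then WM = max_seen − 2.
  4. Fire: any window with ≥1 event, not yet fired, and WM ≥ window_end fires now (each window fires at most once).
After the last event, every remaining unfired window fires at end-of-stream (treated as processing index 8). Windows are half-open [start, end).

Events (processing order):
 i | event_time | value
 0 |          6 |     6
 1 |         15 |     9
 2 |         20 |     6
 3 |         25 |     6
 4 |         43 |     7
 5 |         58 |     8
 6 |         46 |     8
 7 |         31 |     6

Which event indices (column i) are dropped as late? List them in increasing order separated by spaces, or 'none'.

6 7

i=0 t=6 v=6: → [0,12); WM=4
i=1 t=15 v=9: → [12,24); WM=13; [0,12) fires=6
i=2 t=20 v=6: → [12,24); WM=18
i=3 t=25 v=6: → [24,36); WM=23
i=4 t=43 v=7: → [36,48); WM=41; [12,24) fires=15 [24,36) fires=6
i=5 t=58 v=8: → [48,60); WM=56; [36,48) fires=7
i=6 t=46 v=8: DROP (t<56-3); WM=56
i=7 t=31 v=6: DROP (t<56-3); WM=56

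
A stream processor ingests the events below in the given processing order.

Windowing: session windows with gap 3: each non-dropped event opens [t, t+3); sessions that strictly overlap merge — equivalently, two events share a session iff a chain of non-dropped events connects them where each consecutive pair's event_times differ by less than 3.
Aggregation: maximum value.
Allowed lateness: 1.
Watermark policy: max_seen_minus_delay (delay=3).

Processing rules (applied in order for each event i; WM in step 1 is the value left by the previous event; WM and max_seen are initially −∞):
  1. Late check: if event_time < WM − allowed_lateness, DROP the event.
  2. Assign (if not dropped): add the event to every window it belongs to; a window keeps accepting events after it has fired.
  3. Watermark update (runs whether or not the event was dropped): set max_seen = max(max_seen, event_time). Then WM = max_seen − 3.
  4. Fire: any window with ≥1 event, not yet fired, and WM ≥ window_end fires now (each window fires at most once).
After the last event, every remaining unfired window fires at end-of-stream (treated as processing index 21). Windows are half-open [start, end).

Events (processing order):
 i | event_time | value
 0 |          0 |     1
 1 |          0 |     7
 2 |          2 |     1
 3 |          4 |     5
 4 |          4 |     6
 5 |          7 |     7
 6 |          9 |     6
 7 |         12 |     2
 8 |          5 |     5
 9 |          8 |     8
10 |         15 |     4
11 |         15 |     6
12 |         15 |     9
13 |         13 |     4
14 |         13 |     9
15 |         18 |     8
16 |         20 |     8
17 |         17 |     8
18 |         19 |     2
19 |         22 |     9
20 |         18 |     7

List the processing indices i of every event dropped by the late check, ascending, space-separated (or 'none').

8

i=0 t=0 v=1: → [0,3); WM=-3
i=1 t=0 v=7: → [0,3); WM=-3
i=2 t=2 v=1: → [0,5); WM=-1
i=3 t=4 v=5: → [0,7); WM=1
i=4 t=4 v=6: → [0,7); WM=1
i=5 t=7 v=7: → [7,10); WM=4
i=6 t=9 v=6: → [7,12); WM=6
i=7 t=12 v=2: → [12,15); WM=9
i=8 t=5 v=5: DROP (t<9-1); WM=9
i=9 t=8 v=8: → [7,12); WM=9
i=10 t=15 v=4: → [15,18); WM=12
i=11 t=15 v=6: → [15,18); WM=12
i=12 t=15 v=9: → [15,18); WM=12
i=13 t=13 v=4: → [12,18); WM=12
i=14 t=13 v=9: → [12,18); WM=12
i=15 t=18 v=8: → [18,21); WM=15
i=16 t=20 v=8: → [18,23); WM=17
i=17 t=17 v=8: → [12,23); WM=17
i=18 t=19 v=2: → [12,23); WM=17
i=19 t=22 v=9: → [12,25); WM=19
i=20 t=18 v=7: → [12,25); WM=19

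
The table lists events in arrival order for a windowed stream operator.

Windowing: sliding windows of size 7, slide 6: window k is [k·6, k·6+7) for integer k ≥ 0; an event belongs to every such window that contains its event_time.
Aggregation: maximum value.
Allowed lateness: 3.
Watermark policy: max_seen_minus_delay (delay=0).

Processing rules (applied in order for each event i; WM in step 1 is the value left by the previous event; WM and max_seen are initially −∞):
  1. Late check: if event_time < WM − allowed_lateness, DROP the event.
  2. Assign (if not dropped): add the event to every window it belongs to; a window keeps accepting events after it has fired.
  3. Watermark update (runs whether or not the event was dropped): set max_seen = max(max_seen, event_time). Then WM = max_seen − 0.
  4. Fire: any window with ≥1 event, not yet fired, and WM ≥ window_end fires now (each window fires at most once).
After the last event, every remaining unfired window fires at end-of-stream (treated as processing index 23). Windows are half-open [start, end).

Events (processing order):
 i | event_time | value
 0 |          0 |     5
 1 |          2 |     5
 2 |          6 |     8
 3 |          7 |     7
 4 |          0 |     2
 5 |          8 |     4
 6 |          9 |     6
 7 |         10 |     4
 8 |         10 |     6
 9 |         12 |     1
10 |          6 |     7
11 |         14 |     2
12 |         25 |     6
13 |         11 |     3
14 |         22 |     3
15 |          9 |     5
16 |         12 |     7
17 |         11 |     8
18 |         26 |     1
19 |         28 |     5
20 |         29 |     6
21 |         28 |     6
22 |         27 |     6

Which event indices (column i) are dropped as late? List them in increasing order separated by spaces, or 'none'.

i=0 t=0 v=5: → [0,7); WM=0
i=1 t=2 v=5: → [0,7); WM=2
i=2 t=6 v=8: → [6,13),[0,7); WM=6
i=3 t=7 v=7: → [6,13); WM=7; [0,7) fires=8
i=4 t=0 v=2: DROP (t<7-3); WM=7
i=5 t=8 v=4: → [6,13); WM=8
i=6 t=9 v=6: → [6,13); WM=9
i=7 t=10 v=4: → [6,13); WM=10
i=8 t=10 v=6: → [6,13); WM=10
i=9 t=12 v=1: → [12,19),[6,13); WM=12
i=10 t=6 v=7: DROP (t<12-3); WM=12
i=11 t=14 v=2: → [12,19); WM=14; [6,13) fires=8
i=12 t=25 v=6: → [24,31); WM=25; [12,19) fires=2
i=13 t=11 v=3: DROP (t<25-3); WM=25
i=14 t=22 v=3: → [18,25); WM=25; [18,25) fires=3
i=15 t=9 v=5: DROP (t<25-3); WM=25
i=16 t=12 v=7: DROP (t<25-3); WM=25
i=17 t=11 v=8: DROP (t<25-3); WM=25
i=18 t=26 v=1: → [24,31); WM=26
i=19 t=28 v=5: → [24,31); WM=28
i=20 t=29 v=6: → [24,31); WM=29
i=21 t=28 v=6: → [24,31); WM=29
i=22 t=27 v=6: → [24,31); WM=29

4 10 13 15 16 17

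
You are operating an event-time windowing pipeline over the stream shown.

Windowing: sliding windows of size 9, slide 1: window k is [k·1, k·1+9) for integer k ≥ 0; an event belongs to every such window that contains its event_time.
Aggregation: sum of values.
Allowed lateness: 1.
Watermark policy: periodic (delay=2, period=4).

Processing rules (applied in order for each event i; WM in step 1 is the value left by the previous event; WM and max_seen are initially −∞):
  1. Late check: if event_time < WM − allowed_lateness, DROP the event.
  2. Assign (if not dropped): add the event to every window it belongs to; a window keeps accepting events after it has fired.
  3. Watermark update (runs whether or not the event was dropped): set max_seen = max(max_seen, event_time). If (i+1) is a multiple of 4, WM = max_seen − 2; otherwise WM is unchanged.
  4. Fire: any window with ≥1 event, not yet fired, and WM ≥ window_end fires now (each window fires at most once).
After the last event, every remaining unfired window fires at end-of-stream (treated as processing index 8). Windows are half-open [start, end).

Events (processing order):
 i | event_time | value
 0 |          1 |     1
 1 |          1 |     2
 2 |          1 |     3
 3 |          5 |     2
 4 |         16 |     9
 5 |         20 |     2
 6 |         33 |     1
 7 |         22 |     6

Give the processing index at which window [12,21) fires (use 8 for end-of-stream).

7

i=0 t=1 v=1: → [1,10),[0,9); WM=−∞
i=1 t=1 v=2: → [1,10),[0,9); WM=−∞
i=2 t=1 v=3: → [1,10),[0,9); WM=−∞
i=3 t=5 v=2: → [5,14),[4,13),[3,12),[2,11),[1,10),[0,9); WM=3
i=4 t=16 v=9: → [16,25),[15,24),[14,23),[13,22),[12,21),[11,20),[10,19),[9,18),[8,17); WM=3
i=5 t=20 v=2: → [20,29),[19,28),[18,27),[17,26),[16,25),[15,24),[14,23),[13,22),[12,21); WM=3
i=6 t=33 v=1: → [33,42),[32,41),[31,40),[30,39),[29,38),[28,37),[27,36),[26,35),[25,34); WM=3
i=7 t=22 v=6: → [22,31),[21,30),[20,29),[19,28),[18,27),[17,26),[16,25),[15,24),[14,23); WM=31; [0,9) fires=8 [1,10) fires=8 [2,11) fires=2 [3,12) fires=2 [4,13) fires=2 [5,14) fires=2 [8,17) fires=9 [9,18) fires=9 [10,19) fires=9 [11,20) fires=9 [12,21) fires=11 [13,22) fires=11 [14,23) fires=17 [15,24) fires=17 [16,25) fires=17 [17,26) fires=8 [18,27) fires=8 [19,28) fires=8 [20,29) fires=8 [21,30) fires=6 [22,31) fires=6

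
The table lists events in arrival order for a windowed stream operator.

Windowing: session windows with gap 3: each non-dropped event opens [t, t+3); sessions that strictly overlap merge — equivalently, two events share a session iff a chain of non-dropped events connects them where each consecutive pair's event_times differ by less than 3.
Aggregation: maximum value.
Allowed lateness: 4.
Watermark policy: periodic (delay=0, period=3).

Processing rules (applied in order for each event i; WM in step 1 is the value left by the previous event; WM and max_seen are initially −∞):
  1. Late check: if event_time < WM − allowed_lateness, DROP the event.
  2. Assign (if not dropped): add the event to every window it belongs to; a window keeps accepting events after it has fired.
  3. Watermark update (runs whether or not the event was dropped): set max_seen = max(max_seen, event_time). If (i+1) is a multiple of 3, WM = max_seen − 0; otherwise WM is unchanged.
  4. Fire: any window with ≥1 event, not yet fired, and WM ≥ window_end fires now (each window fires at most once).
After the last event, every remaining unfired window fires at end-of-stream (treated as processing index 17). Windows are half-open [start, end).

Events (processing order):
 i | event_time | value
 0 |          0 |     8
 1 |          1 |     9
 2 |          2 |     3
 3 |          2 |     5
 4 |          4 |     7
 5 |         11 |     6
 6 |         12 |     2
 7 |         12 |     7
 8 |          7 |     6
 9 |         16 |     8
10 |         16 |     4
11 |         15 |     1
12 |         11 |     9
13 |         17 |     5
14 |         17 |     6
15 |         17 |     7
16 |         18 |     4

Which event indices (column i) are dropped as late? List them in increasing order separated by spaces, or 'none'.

i=0 t=0 v=8: → [0,3); WM=−∞
i=1 t=1 v=9: → [0,4); WM=−∞
i=2 t=2 v=3: → [0,5); WM=2
i=3 t=2 v=5: → [0,5); WM=2
i=4 t=4 v=7: → [0,7); WM=2
i=5 t=11 v=6: → [11,14); WM=11
i=6 t=12 v=2: → [11,15); WM=11
i=7 t=12 v=7: → [11,15); WM=11
i=8 t=7 v=6: → [7,10); WM=12
i=9 t=16 v=8: → [16,19); WM=12
i=10 t=16 v=4: → [16,19); WM=12
i=11 t=15 v=1: → [15,19); WM=16
i=12 t=11 v=9: DROP (t<16-4); WM=16
i=13 t=17 v=5: → [15,20); WM=16
i=14 t=17 v=6: → [15,20); WM=17
i=15 t=17 v=7: → [15,20); WM=17
i=16 t=18 v=4: → [15,21); WM=17

12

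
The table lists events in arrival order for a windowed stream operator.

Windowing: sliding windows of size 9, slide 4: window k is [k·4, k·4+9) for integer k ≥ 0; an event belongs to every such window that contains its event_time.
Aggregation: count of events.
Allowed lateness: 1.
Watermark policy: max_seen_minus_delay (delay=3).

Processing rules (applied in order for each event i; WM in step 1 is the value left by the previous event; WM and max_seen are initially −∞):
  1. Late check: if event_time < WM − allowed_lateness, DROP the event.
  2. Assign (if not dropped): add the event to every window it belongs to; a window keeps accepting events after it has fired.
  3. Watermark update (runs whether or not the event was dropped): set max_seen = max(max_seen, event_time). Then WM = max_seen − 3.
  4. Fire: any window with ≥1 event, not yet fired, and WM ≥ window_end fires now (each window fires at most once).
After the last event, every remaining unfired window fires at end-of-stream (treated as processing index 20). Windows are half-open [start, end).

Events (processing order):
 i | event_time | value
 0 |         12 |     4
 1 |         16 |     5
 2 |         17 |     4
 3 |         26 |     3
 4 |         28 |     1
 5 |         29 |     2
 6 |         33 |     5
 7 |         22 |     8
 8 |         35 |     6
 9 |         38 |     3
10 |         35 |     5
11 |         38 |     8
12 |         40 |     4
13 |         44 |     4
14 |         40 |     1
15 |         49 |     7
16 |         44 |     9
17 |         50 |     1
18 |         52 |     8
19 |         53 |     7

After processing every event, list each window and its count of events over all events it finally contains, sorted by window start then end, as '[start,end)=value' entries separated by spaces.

[4,13)=1 [8,17)=2 [12,21)=3 [16,25)=2 [20,29)=2 [24,33)=3 [28,37)=5 [32,41)=7 [36,45)=5 [40,49)=3 [44,53)=4 [48,57)=4 [52,61)=2

i=0 t=12 v=4: → [12,21),[8,17),[4,13); WM=9
i=1 t=16 v=5: → [16,25),[12,21),[8,17); WM=13; [4,13) fires=1
i=2 t=17 v=4: → [16,25),[12,21); WM=14
i=3 t=26 v=3: → [24,33),[20,29); WM=23; [8,17) fires=2 [12,21) fires=3
i=4 t=28 v=1: → [28,37),[24,33),[20,29); WM=25; [16,25) fires=2
i=5 t=29 v=2: → [28,37),[24,33); WM=26
i=6 t=33 v=5: → [32,41),[28,37); WM=30; [20,29) fires=2
i=7 t=22 v=8: DROP (t<30-1); WM=30
i=8 t=35 v=6: → [32,41),[28,37); WM=32
i=9 t=38 v=3: → [36,45),[32,41); WM=35; [24,33) fires=3
i=10 t=35 v=5: → [32,41),[28,37); WM=35
i=11 t=38 v=8: → [36,45),[32,41); WM=35
i=12 t=40 v=4: → [40,49),[36,45),[32,41); WM=37; [28,37) fires=5
i=13 t=44 v=4: → [44,53),[40,49),[36,45); WM=41; [32,41) fires=6
i=14 t=40 v=1: → [40,49),[36,45),[32,41); WM=41
i=15 t=49 v=7: → [48,57),[44,53); WM=46; [36,45) fires=5
i=16 t=44 v=9: DROP (t<46-1); WM=46
i=17 t=50 v=1: → [48,57),[44,53); WM=47
i=18 t=52 v=8: → [52,61),[48,57),[44,53); WM=49; [40,49) fires=3
i=19 t=53 v=7: → [52,61),[48,57); WM=50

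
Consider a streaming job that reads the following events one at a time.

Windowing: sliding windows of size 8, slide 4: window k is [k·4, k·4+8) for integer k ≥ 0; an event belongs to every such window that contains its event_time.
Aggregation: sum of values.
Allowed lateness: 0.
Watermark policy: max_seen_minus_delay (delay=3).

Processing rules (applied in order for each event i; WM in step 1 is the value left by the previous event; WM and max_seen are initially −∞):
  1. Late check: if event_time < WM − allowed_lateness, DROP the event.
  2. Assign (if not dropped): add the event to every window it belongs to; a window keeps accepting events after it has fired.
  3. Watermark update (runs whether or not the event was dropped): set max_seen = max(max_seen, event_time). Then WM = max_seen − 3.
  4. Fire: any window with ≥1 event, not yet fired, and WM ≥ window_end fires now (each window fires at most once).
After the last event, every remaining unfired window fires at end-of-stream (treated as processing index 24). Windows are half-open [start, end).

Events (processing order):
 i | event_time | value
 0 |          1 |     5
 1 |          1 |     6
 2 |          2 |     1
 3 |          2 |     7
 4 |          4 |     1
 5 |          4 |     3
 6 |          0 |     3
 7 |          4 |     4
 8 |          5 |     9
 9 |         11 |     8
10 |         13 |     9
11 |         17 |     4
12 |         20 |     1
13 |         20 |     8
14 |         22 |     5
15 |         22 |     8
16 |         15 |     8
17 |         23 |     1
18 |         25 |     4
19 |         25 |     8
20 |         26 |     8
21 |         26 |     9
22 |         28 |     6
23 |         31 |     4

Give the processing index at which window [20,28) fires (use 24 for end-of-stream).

23

i=0 t=1 v=5: → [0,8); WM=-2
i=1 t=1 v=6: → [0,8); WM=-2
i=2 t=2 v=1: → [0,8); WM=-1
i=3 t=2 v=7: → [0,8); WM=-1
i=4 t=4 v=1: → [4,12),[0,8); WM=1
i=5 t=4 v=3: → [4,12),[0,8); WM=1
i=6 t=0 v=3: DROP (t<1-0); WM=1
i=7 t=4 v=4: → [4,12),[0,8); WM=1
i=8 t=5 v=9: → [4,12),[0,8); WM=2
i=9 t=11 v=8: → [8,16),[4,12); WM=8; [0,8) fires=36
i=10 t=13 v=9: → [12,20),[8,16); WM=10
i=11 t=17 v=4: → [16,24),[12,20); WM=14; [4,12) fires=25
i=12 t=20 v=1: → [20,28),[16,24); WM=17; [8,16) fires=17
i=13 t=20 v=8: → [20,28),[16,24); WM=17
i=14 t=22 v=5: → [20,28),[16,24); WM=19
i=15 t=22 v=8: → [20,28),[16,24); WM=19
i=16 t=15 v=8: DROP (t<19-0); WM=19
i=17 t=23 v=1: → [20,28),[16,24); WM=20; [12,20) fires=13
i=18 t=25 v=4: → [24,32),[20,28); WM=22
i=19 t=25 v=8: → [24,32),[20,28); WM=22
i=20 t=26 v=8: → [24,32),[20,28); WM=23
i=21 t=26 v=9: → [24,32),[20,28); WM=23
i=22 t=28 v=6: → [28,36),[24,32); WM=25; [16,24) fires=27
i=23 t=31 v=4: → [28,36),[24,32); WM=28; [20,28) fires=52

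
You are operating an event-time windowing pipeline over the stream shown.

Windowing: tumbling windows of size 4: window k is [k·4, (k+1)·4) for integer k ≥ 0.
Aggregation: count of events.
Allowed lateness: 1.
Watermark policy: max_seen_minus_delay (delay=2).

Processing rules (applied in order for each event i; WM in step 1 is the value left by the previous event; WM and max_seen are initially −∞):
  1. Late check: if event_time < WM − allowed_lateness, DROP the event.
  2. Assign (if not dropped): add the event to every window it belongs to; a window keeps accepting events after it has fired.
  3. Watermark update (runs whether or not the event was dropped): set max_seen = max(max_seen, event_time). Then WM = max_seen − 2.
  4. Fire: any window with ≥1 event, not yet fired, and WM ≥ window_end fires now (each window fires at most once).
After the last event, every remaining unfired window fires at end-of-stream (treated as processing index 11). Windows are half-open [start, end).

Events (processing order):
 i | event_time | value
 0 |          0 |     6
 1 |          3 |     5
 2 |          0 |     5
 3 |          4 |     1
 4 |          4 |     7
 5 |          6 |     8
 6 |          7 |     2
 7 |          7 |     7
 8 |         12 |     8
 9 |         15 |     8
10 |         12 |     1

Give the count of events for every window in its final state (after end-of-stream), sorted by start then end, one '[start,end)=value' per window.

i=0 t=0 v=6: → [0,4); WM=-2
i=1 t=3 v=5: → [0,4); WM=1
i=2 t=0 v=5: → [0,4); WM=1
i=3 t=4 v=1: → [4,8); WM=2
i=4 t=4 v=7: → [4,8); WM=2
i=5 t=6 v=8: → [4,8); WM=4; [0,4) fires=3
i=6 t=7 v=2: → [4,8); WM=5
i=7 t=7 v=7: → [4,8); WM=5
i=8 t=12 v=8: → [12,16); WM=10; [4,8) fires=5
i=9 t=15 v=8: → [12,16); WM=13
i=10 t=12 v=1: → [12,16); WM=13

[0,4)=3 [4,8)=5 [12,16)=3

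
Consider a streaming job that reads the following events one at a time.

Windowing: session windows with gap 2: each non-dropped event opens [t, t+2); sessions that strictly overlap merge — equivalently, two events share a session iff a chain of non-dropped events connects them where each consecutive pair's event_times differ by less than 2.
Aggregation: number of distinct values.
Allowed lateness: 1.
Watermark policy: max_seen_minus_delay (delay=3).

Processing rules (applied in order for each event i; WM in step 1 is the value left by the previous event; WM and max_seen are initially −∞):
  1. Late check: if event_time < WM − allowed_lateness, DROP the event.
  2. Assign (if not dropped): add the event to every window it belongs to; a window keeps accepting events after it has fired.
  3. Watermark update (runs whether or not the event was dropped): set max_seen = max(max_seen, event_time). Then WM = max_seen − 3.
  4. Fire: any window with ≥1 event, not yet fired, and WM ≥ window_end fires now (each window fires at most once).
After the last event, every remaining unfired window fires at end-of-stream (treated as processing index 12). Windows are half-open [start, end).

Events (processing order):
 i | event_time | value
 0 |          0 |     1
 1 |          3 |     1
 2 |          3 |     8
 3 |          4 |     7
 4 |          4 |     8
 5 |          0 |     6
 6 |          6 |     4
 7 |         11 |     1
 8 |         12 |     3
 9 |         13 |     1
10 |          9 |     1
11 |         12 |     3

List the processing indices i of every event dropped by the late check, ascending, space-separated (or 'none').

none

i=0 t=0 v=1: → [0,2); WM=-3
i=1 t=3 v=1: → [3,5); WM=0
i=2 t=3 v=8: → [3,5); WM=0
i=3 t=4 v=7: → [3,6); WM=1
i=4 t=4 v=8: → [3,6); WM=1
i=5 t=0 v=6: → [0,2); WM=1
i=6 t=6 v=4: → [6,8); WM=3
i=7 t=11 v=1: → [11,13); WM=8
i=8 t=12 v=3: → [11,14); WM=9
i=9 t=13 v=1: → [11,15); WM=10
i=10 t=9 v=1: → [9,11); WM=10
i=11 t=12 v=3: → [11,15); WM=10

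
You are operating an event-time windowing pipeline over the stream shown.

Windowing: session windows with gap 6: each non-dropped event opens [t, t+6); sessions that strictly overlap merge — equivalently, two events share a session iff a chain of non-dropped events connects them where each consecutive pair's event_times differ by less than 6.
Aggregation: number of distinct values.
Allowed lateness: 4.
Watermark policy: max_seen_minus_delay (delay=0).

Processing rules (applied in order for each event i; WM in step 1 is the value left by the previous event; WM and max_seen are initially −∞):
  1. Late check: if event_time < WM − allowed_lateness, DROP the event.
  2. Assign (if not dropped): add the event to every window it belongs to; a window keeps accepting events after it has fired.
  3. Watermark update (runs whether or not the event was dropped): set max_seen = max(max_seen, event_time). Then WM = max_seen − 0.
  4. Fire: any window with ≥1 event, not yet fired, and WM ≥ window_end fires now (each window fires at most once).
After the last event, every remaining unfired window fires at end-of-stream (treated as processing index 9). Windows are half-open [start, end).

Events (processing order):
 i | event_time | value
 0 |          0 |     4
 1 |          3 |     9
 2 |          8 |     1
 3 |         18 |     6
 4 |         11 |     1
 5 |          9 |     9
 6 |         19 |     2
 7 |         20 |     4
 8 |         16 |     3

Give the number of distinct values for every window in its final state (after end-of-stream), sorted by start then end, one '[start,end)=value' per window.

[0,14)=3 [16,26)=4

i=0 t=0 v=4: → [0,6); WM=0
i=1 t=3 v=9: → [0,9); WM=3
i=2 t=8 v=1: → [0,14); WM=8
i=3 t=18 v=6: → [18,24); WM=18
i=4 t=11 v=1: DROP (t<18-4); WM=18
i=5 t=9 v=9: DROP (t<18-4); WM=18
i=6 t=19 v=2: → [18,25); WM=19
i=7 t=20 v=4: → [18,26); WM=20
i=8 t=16 v=3: → [16,26); WM=20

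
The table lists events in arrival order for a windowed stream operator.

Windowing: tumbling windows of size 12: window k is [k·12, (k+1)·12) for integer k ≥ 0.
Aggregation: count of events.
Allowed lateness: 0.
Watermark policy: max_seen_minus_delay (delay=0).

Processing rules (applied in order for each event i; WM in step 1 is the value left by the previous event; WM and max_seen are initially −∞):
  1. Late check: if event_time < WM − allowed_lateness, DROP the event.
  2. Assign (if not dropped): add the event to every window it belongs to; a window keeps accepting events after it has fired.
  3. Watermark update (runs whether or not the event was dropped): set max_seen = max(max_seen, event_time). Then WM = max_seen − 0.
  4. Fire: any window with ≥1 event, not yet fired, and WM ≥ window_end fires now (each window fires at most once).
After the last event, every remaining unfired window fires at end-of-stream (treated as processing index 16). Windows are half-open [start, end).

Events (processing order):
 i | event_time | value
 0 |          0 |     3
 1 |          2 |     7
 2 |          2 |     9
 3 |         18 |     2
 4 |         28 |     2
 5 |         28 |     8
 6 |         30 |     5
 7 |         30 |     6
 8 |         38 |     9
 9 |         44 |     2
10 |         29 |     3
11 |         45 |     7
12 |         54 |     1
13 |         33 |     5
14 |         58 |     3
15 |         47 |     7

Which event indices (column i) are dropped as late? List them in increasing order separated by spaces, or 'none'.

i=0 t=0 v=3: → [0,12); WM=0
i=1 t=2 v=7: → [0,12); WM=2
i=2 t=2 v=9: → [0,12); WM=2
i=3 t=18 v=2: → [12,24); WM=18; [0,12) fires=3
i=4 t=28 v=2: → [24,36); WM=28; [12,24) fires=1
i=5 t=28 v=8: → [24,36); WM=28
i=6 t=30 v=5: → [24,36); WM=30
i=7 t=30 v=6: → [24,36); WM=30
i=8 t=38 v=9: → [36,48); WM=38; [24,36) fires=4
i=9 t=44 v=2: → [36,48); WM=44
i=10 t=29 v=3: DROP (t<44-0); WM=44
i=11 t=45 v=7: → [36,48); WM=45
i=12 t=54 v=1: → [48,60); WM=54; [36,48) fires=3
i=13 t=33 v=5: DROP (t<54-0); WM=54
i=14 t=58 v=3: → [48,60); WM=58
i=15 t=47 v=7: DROP (t<58-0); WM=58

10 13 15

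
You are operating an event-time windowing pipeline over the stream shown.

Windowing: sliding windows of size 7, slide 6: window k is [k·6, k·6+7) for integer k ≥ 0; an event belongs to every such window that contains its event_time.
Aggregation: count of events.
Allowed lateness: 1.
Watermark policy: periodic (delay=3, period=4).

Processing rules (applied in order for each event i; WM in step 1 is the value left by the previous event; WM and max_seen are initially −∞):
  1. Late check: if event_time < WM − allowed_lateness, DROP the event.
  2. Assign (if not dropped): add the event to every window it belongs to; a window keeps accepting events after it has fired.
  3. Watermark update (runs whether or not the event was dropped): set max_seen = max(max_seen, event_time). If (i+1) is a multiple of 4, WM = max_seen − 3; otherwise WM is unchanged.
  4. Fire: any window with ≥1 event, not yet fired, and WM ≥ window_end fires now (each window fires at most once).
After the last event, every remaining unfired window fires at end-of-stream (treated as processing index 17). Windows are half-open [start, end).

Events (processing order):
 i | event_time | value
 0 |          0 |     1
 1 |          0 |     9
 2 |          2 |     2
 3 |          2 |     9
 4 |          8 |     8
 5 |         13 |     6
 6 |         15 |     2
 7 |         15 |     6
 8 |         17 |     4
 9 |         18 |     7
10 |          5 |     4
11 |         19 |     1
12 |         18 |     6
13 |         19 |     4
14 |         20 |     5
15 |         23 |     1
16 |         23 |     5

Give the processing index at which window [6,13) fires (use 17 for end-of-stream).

i=0 t=0 v=1: → [0,7); WM=−∞
i=1 t=0 v=9: → [0,7); WM=−∞
i=2 t=2 v=2: → [0,7); WM=−∞
i=3 t=2 v=9: → [0,7); WM=-1
i=4 t=8 v=8: → [6,13); WM=-1
i=5 t=13 v=6: → [12,19); WM=-1
i=6 t=15 v=2: → [12,19); WM=-1
i=7 t=15 v=6: → [12,19); WM=12; [0,7) fires=4
i=8 t=17 v=4: → [12,19); WM=12
i=9 t=18 v=7: → [18,25),[12,19); WM=12
i=10 t=5 v=4: DROP (t<12-1); WM=12
i=11 t=19 v=1: → [18,25); WM=16; [6,13) fires=1
i=12 t=18 v=6: → [18,25),[12,19); WM=16
i=13 t=19 v=4: → [18,25); WM=16
i=14 t=20 v=5: → [18,25); WM=16
i=15 t=23 v=1: → [18,25); WM=20; [12,19) fires=6
i=16 t=23 v=5: → [18,25); WM=20

11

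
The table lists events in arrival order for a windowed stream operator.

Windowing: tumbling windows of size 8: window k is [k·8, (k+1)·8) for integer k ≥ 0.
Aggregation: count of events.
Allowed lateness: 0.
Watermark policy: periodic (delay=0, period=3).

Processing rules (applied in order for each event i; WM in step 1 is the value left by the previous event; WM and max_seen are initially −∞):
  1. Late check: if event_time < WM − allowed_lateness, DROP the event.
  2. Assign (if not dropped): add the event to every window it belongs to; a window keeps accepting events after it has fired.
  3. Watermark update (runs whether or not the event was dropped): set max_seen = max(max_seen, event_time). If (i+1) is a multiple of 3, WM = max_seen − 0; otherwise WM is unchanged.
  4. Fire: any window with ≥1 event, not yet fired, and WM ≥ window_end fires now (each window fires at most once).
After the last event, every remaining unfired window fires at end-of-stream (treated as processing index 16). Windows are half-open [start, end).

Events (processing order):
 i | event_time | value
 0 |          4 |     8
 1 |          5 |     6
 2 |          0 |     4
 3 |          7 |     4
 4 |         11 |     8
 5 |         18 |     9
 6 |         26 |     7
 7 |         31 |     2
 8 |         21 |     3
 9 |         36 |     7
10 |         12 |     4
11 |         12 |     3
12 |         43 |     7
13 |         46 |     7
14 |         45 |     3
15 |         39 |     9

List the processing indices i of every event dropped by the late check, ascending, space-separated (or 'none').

i=0 t=4 v=8: → [0,8); WM=−∞
i=1 t=5 v=6: → [0,8); WM=−∞
i=2 t=0 v=4: → [0,8); WM=5
i=3 t=7 v=4: → [0,8); WM=5
i=4 t=11 v=8: → [8,16); WM=5
i=5 t=18 v=9: → [16,24); WM=18; [0,8) fires=4 [8,16) fires=1
i=6 t=26 v=7: → [24,32); WM=18
i=7 t=31 v=2: → [24,32); WM=18
i=8 t=21 v=3: → [16,24); WM=31; [16,24) fires=2
i=9 t=36 v=7: → [32,40); WM=31
i=10 t=12 v=4: DROP (t<31-0); WM=31
i=11 t=12 v=3: DROP (t<31-0); WM=36; [24,32) fires=2
i=12 t=43 v=7: → [40,48); WM=36
i=13 t=46 v=7: → [40,48); WM=36
i=14 t=45 v=3: → [40,48); WM=46; [32,40) fires=1
i=15 t=39 v=9: DROP (t<46-0); WM=46

10 11 15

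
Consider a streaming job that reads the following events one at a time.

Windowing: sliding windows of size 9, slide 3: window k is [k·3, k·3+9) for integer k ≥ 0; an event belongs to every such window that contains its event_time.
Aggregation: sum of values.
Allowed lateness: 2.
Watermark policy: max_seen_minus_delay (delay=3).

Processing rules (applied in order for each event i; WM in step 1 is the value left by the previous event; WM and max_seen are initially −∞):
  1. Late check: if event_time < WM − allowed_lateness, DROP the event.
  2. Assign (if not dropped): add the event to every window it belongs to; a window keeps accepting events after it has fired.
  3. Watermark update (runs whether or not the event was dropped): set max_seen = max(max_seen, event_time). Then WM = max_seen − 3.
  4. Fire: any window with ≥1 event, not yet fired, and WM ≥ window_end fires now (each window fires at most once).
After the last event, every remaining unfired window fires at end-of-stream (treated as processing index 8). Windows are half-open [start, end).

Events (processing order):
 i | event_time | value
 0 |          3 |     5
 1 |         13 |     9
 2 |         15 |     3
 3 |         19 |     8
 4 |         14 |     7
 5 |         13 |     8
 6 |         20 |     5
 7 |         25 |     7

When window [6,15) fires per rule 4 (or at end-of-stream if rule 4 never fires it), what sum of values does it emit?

9

i=0 t=3 v=5: → [3,12),[0,9); WM=0
i=1 t=13 v=9: → [12,21),[9,18),[6,15); WM=10; [0,9) fires=5
i=2 t=15 v=3: → [15,24),[12,21),[9,18); WM=12; [3,12) fires=5
i=3 t=19 v=8: → [18,27),[15,24),[12,21); WM=16; [6,15) fires=9
i=4 t=14 v=7: → [12,21),[9,18),[6,15); WM=16
i=5 t=13 v=8: DROP (t<16-2); WM=16
i=6 t=20 v=5: → [18,27),[15,24),[12,21); WM=17
i=7 t=25 v=7: → [24,33),[21,30),[18,27); WM=22; [9,18) fires=19 [12,21) fires=32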